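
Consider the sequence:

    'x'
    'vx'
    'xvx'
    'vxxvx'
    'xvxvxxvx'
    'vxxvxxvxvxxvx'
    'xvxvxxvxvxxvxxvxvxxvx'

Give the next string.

vxxvxxvxvxxvxxvxvxxvxvxxvxxvxvxxvx

Each term (from the third on) is the two preceding terms concatenated in order: term 3 = x·vx = xvx.
The next term joins vxxvxxvxvxxvx and xvxvxxvxvxxvxxvxvxxvx.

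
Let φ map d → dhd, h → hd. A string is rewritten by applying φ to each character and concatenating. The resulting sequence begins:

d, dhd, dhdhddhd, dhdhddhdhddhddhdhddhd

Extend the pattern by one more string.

Replace each of the 21 characters of dhdhddhdhddhddhdhddhd in place — dhd hd dhd hd dhd dhd hd dhd hd dhd dhd hd dhd dhd hd dhd hd dhd dhd hd dhd — and concatenate.

dhdhddhdhddhddhdhddhdhddhddhdhddhddhdhddhdhddhddhdhddhd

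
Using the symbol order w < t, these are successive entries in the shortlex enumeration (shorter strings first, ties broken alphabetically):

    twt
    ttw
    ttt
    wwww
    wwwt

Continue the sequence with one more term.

wwtw

The successor of wwwt increments the rightmost position that isn't already t and resets every position after it to w.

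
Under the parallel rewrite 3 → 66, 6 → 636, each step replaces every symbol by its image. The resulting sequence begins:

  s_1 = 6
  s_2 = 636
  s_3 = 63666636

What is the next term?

6366663663663663666636

Apply φ to 63666636 symbol by symbol: 6→636, 3→66, 6→636, 6→636, 6→636, 6→636, 3→66, 6→636; joined: 636 66 636 636 636 636 66 636.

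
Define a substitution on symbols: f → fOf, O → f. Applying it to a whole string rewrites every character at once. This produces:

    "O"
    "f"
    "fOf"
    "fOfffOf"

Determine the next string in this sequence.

fOfffOffOffOfffOf

Rewriting each symbol of fOfffOf: f→fOf, O→f, f→fOf, f→fOf, f→fOf, O→f, f→fOf, which concatenates to fOf f fOf fOf fOf f fOf.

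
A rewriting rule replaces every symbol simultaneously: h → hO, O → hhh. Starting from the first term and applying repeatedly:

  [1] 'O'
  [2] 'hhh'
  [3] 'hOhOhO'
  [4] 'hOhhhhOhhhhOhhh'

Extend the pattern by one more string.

Rewriting the 15 symbols of hOhhhhOhhhhOhhh one by one yields hO hhh hO hO hO hO hhh hO hO hO hO hhh hO hO hO; concatenated:

hOhhhhOhOhOhOhhhhOhOhOhOhhhhOhOhO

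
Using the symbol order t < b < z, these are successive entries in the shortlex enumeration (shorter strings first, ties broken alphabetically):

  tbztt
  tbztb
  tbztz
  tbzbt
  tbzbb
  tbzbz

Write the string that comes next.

Treat tbzbz as a base-3 numeral over the given alphabet and add one, carrying through any trailing z's.

tbzzt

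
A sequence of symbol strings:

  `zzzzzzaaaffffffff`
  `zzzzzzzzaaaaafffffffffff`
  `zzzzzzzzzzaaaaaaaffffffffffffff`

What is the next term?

zzzzzzzzzzzzaaaaaaaaafffffffffffffffff

The n-th term is 2n+2 z's then 2n-1 a's then 3n+2 f's, where the shown terms are n = 2, 3, 4.
For the next term, n = 5, so the run lengths are 12, 9, 17.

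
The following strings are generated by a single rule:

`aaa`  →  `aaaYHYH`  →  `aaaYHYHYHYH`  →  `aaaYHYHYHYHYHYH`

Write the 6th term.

Every step adds YHYH to the end: s(k+1) = s(k)·YHYH.
From aaaYHYHYHYHYHYH, 2 further steps: aaaYHYHYHYHYHYH → aaaYHYHYHYHYHYHYHYH → (answer).

aaaYHYHYHYHYHYHYHYHYHYH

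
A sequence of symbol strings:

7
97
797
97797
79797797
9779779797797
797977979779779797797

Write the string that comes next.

9779779797797797977979779779797797

From term 3 onward, concatenate the second-to-last term with the last: 7·97 = 797, 97·797 = 97797, …
Continuing: 9779779797797 · 797977979779779797797 gives term 8.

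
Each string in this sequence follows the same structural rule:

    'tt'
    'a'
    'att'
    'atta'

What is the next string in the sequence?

From term 3 onward, concatenate the last term with the second-to-last: a·tt = att, att·a = atta, …
Continuing: atta · att gives term 5.

attaatt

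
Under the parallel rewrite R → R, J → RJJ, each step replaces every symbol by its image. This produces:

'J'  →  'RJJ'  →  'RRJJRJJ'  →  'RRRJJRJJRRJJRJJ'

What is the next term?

φ(RRRJJRJJRRJJRJJ) expands symbol-by-symbol to R R R RJJ RJJ R RJJ RJJ R R RJJ RJJ R RJJ RJJ; joining the 15 pieces gives the next term.

RRRRJJRJJRRJJRJJRRRJJRJJRRJJRJJ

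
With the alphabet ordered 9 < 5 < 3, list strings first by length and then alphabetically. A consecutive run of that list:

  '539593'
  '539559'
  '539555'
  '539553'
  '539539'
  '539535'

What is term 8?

539399

Advancing 2 positions from 539535 through 539535 → 539533 reaches term 8.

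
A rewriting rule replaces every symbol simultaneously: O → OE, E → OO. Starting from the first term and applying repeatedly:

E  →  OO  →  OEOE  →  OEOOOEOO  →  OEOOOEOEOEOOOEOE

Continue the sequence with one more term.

φ(OEOOOEOEOEOOOEOE) expands symbol-by-symbol to OE OO OE OE OE OO OE OO OE OO OE OE OE OO OE OO; joining the 16 pieces gives the next term.

OEOOOEOEOEOOOEOOOEOOOEOEOEOOOEOO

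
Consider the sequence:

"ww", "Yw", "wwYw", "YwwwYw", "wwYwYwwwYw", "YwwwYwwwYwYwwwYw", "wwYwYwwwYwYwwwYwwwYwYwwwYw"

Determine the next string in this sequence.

YwwwYwwwYwYwwwYwwwYwYwwwYwYwwwYwwwYwYwwwYw

Each term (from the third on) is the two preceding terms concatenated in order: term 3 = ww·Yw = wwYw.
Continuing: YwwwYwwwYwYwwwYw · wwYwYwwwYwYwwwYwwwYwYwwwYw gives term 8.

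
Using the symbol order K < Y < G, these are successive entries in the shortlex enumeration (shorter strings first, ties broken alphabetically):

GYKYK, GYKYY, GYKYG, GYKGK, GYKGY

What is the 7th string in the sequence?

GYYKK

Stepping forward 2 times from GYKGY: GYKGY → GYKGG, then the target.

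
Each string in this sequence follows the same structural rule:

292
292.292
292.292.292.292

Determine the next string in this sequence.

Each string is two copies of the previous one joined by '.'.
Doubling 292.292.292.292 with '.' between the halves:

292.292.292.292.292.292.292.292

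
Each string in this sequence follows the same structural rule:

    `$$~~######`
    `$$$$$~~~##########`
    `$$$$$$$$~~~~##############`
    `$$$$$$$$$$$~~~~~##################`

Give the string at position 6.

$$$$$$$$$$$$$$$$$~~~~~~~##########################

Reading off run lengths: $ runs 2, 5, 8, 11; ~ runs 2, 3, 4, 5; # runs 6, 10, 14, 18 — each is linear in n (n = 1, 2, …).
Setting n = 6 gives 17, 7, 26 characters in each block.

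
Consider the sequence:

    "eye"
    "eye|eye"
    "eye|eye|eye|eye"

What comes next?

Every step duplicates the string with '|' between the halves.
Doubling eye|eye|eye|eye with '|' between the halves:

eye|eye|eye|eye|eye|eye|eye|eye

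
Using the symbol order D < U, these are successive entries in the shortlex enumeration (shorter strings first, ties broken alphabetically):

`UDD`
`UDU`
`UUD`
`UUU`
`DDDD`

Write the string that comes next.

DDDU

Find the rightmost character of DDDD below U, bump it to the next letter, and reset everything to its right to D.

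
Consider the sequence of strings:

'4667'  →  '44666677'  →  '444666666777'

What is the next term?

4444666666667777

The n-th term is n 4's then 2n 6's then n 7's (n = 1, 2, …).
For the next term, n = 4, so the run lengths are 4, 8, 4.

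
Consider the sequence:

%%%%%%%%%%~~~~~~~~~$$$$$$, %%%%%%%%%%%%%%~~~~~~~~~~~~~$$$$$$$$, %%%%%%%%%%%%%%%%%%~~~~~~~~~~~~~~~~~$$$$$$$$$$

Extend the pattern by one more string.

Term n consists of 4n+2 %'s, followed by 4n+1 ~'s, followed by 2n+2 $'s, where the shown terms are n = 2, 3, 4.
At n = 5 the blocks have lengths 22, 21, 12.

%%%%%%%%%%%%%%%%%%%%%%~~~~~~~~~~~~~~~~~~~~~$$$$$$$$$$$$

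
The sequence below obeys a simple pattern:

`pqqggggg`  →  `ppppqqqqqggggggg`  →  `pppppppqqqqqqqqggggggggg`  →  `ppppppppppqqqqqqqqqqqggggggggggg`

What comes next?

pppppppppppppqqqqqqqqqqqqqqggggggggggggg

Reading off run lengths: p runs 1, 4, 7, 10; q runs 2, 5, 8, 11; g runs 5, 7, 9, 11 — each is linear in n (n = 1, 2, …).
For the next term, n = 5, so the run lengths are 13, 14, 13.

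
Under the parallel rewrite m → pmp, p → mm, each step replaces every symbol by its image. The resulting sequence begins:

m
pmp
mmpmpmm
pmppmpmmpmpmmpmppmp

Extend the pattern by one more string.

mmpmpmmmmpmpmmpmppmpmmpmpmmpmppmpmmpmpmmmmpmpmm

φ(pmppmpmmpmpmmpmppmp) expands symbol-by-symbol to mm pmp mm mm pmp mm pmp pmp mm pmp mm pmp pmp mm pmp mm mm pmp mm; joining the 19 pieces gives the next term.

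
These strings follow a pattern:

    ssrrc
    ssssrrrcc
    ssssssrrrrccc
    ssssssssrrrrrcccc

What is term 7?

ssssssssssssssrrrrrrrrccccccc

Each string has the form s^{2n} r^{n+1} c^{n} (n = 1, 2, …).
For term 7, n = 7, so the run lengths are 14, 8, 7.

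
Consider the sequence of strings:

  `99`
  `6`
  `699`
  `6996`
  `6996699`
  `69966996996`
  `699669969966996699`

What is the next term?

From term 3 onward, concatenate the last term with the second-to-last: 6·99 = 699, 699·6 = 6996, …
So term 8 is 699669969966996699·69966996996.

69966996996699669969966996996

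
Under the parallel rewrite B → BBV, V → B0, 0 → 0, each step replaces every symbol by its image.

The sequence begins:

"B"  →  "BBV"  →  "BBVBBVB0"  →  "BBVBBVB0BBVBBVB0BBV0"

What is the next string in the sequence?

Replace each of the 20 characters of BBVBBVB0BBVBBVB0BBV0 in place — BBV BBV B0 BBV BBV B0 BBV 0 BBV BBV B0 BBV BBV B0 BBV 0 BBV BBV B0 0 — and concatenate.

BBVBBVB0BBVBBVB0BBV0BBVBBVB0BBVBBVB0BBV0BBVBBVB00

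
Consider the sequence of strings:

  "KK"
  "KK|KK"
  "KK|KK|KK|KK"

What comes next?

s(k+1) = s(k)·|·s(k) — each term doubles the last with '|' between the halves.
Doubling KK|KK|KK|KK with '|' between the halves:

KK|KK|KK|KK|KK|KK|KK|KK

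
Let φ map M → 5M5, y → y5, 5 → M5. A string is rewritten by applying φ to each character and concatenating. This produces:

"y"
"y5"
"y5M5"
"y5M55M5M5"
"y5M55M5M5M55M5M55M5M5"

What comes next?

y5M55M5M5M55M5M55M5M55M5M5M55M5M55M5M5M55M5M55M5M5

φ(y5M55M5M5M55M5M55M5M5) expands symbol-by-symbol to y5 M5 5M5 M5 M5 5M5 M5 5M5 M5 5M5 M5 M5 5M5 M5 5M5 M5 M5 5M5 M5 5M5 M5; joining the 21 pieces gives the next term.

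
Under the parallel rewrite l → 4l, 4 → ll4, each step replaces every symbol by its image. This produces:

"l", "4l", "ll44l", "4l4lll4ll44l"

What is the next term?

Rewriting each symbol of 4l4lll4ll44l: 4→ll4, l→4l, 4→ll4, l→4l, l→4l, l→4l, 4→ll4, l→4l, l→4l, 4→ll4, 4→ll4, l→4l, which concatenates to ll4 4l ll4 4l 4l 4l ll4 4l 4l ll4 ll4 4l.

ll44lll44l4l4lll44l4lll4ll44l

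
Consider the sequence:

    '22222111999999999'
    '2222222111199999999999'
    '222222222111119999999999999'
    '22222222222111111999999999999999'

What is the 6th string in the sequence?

Reading off run lengths: 2 runs 5, 7, 9, 11; 1 runs 3, 4, 5, 6; 9 runs 9, 11, 13, 15 — each is linear in n, where the shown terms are n = 3, 4, 5, 6.
At n = 8 the blocks have lengths 15, 8, 19.

222222222222222111111119999999999999999999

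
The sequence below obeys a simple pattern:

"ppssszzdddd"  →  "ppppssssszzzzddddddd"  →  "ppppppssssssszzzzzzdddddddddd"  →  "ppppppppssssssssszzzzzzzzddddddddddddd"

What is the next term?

ppppppppppssssssssssszzzzzzzzzzdddddddddddddddd

Each string has the form p^{2n} s^{2n+1} z^{2n} d^{3n+1} (n = 1, 2, …).
For the next term, n = 5, so the run lengths are 10, 11, 10, 16.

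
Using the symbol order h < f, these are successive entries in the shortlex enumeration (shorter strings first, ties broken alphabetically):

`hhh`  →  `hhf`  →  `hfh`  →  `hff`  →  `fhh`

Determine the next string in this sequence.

The successor of fhh increments the rightmost position that isn't already f and resets every position after it to h.

fhf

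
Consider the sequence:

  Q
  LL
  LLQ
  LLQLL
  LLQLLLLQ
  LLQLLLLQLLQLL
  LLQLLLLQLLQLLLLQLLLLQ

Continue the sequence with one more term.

Each term (from the third on) is the previous term followed by the one before it: term 3 = LL·Q = LLQ.
Continuing: LLQLLLLQLLQLLLLQLLLLQ · LLQLLLLQLLQLL gives term 8.

LLQLLLLQLLQLLLLQLLLLQLLQLLLLQLLQLL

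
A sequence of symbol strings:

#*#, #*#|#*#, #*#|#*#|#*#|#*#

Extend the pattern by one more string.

#*#|#*#|#*#|#*#|#*#|#*#|#*#|#*#

Every step duplicates the string with '|' between the halves.
One more doubling of #*#|#*#|#*#|#*# gives the answer.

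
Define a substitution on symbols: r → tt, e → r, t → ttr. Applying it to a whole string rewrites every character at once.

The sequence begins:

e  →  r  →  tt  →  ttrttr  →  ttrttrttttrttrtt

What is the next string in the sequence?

Rewriting the 16 symbols of ttrttrttttrttrtt one by one yields ttr ttr tt ttr ttr tt ttr ttr ttr ttr tt ttr ttr tt ttr ttr; concatenated:

ttrttrttttrttrttttrttrttrttrttttrttrttttrttr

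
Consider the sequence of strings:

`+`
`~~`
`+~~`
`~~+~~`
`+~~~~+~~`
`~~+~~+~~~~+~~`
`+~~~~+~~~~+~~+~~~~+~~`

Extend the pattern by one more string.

~~+~~+~~~~+~~+~~~~+~~~~+~~+~~~~+~~

This is a Fibonacci-style word recurrence s(k) = s(k−2)·s(k−1): e.g. +·~~ = +~~.
The next term joins ~~+~~+~~~~+~~ and +~~~~+~~~~+~~+~~~~+~~.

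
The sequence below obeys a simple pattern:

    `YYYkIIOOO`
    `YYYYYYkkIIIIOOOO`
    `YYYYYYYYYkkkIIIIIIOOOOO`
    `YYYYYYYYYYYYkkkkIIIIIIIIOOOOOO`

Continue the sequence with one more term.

Term n consists of 3n Y's, followed by n k's, followed by 2n I's, followed by n+2 O's (n = 1, 2, …).
Setting n = 5 gives 15, 5, 10, 7 characters in each block.

YYYYYYYYYYYYYYYkkkkkIIIIIIIIIIOOOOOOO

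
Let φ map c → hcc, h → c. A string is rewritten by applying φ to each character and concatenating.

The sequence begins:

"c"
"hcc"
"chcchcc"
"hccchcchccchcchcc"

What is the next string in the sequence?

chcchcchccchcchccchcchcchccchcchccchcchcc

Replace each of the 17 characters of hccchcchccchcchcc in place — c hcc hcc hcc c hcc hcc c hcc hcc hcc c hcc hcc c hcc hcc — and concatenate.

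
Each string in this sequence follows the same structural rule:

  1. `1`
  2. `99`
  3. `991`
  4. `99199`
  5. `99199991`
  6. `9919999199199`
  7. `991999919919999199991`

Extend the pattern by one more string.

This is a Fibonacci-style word recurrence s(k) = s(k−1)·s(k−2): e.g. 99·1 = 991.
Continuing: 991999919919999199991 · 9919999199199 gives term 8.

9919999199199991999919919999199199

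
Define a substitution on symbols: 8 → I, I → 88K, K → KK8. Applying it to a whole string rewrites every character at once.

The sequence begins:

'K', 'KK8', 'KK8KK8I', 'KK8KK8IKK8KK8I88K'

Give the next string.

Rewriting the 17 symbols of KK8KK8IKK8KK8I88K one by one yields KK8 KK8 I KK8 KK8 I 88K KK8 KK8 I KK8 KK8 I 88K I I KK8; concatenated:

KK8KK8IKK8KK8I88KKK8KK8IKK8KK8I88KIIKK8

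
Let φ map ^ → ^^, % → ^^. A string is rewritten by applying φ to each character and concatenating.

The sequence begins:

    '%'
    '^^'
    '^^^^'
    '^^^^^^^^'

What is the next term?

^^^^^^^^^^^^^^^^

Rewriting each symbol of ^^^^^^^^: ^→^^, ^→^^, ^→^^, ^→^^, ^→^^, ^→^^, ^→^^, ^→^^, which concatenates to ^^ ^^ ^^ ^^ ^^ ^^ ^^ ^^.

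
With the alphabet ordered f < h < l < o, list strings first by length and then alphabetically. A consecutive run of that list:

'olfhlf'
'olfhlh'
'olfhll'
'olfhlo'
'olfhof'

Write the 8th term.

olfhoo

Stepping forward 3 times from olfhof: olfhof → olfhoh → olfhol, then the target.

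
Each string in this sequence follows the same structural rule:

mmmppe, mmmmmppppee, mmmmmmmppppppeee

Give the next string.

mmmmmmmmmppppppppeeee

The n-th term is 2n+1 m's then 2n p's then n e's (n = 1, 2, …).
For the next term, n = 4, so the run lengths are 9, 8, 4.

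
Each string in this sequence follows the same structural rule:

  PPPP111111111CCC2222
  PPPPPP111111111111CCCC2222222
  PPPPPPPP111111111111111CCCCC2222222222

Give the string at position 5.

PPPPPPPPPPPP111111111111111111111CCCCCCC2222222222222222

Term n consists of 2n P's, followed by 3n+3 1's, followed by n+1 C's, followed by 3n-2 2's, where the shown terms are n = 2, 3, 4.
For term 5, n = 6, so the run lengths are 12, 21, 7, 16.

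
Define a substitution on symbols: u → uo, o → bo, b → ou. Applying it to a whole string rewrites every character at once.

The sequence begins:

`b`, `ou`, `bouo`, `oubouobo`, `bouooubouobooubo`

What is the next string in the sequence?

Rewriting the 16 symbols of bouooubouobooubo one by one yields ou bo uo bo bo uo ou bo uo bo ou bo bo uo ou bo; concatenated:

oubouobobouooubouobooubobouooubo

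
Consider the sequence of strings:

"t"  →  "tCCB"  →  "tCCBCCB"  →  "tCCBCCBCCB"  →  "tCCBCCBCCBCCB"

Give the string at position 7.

tCCBCCBCCBCCBCCBCCB

Every step adds CCB to the end: s(k+1) = s(k)·CCB.
From tCCBCCBCCBCCB, 2 further steps: tCCBCCBCCBCCB → tCCBCCBCCBCCBCCB → (answer).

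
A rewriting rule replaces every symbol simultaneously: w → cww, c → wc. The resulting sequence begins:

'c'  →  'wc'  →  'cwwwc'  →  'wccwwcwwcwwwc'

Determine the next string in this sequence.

Replace each of the 13 characters of wccwwcwwcwwwc in place — cww wc wc cww cww wc cww cww wc cww cww cww wc — and concatenate.

cwwwcwccwwcwwwccwwcwwwccwwcwwcwwwc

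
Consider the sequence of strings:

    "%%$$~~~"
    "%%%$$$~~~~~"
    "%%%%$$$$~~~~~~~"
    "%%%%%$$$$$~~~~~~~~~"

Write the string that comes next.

Term n consists of n %'s, followed by n $'s, followed by 2n-1 ~'s, where the shown terms are n = 2, 3, 4, 5.
Setting n = 6 gives 6, 6, 11 characters in each block.

%%%%%%$$$$$$~~~~~~~~~~~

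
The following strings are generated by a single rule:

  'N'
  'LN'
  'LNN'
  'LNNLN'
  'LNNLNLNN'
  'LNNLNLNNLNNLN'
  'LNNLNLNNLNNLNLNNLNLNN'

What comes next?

This is a Fibonacci-style word recurrence s(k) = s(k−1)·s(k−2): e.g. LN·N = LNN.
The next term joins LNNLNLNNLNNLNLNNLNLNN and LNNLNLNNLNNLN.

LNNLNLNNLNNLNLNNLNLNNLNNLNLNNLNNLN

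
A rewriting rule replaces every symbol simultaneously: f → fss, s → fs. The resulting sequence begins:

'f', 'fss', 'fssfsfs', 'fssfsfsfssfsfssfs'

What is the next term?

Replace each of the 17 characters of fssfsfsfssfsfssfs in place — fss fs fs fss fs fss fs fss fs fs fss fs fss fs fs fss fs — and concatenate.

fssfsfsfssfsfssfsfssfsfsfssfsfssfsfsfssfs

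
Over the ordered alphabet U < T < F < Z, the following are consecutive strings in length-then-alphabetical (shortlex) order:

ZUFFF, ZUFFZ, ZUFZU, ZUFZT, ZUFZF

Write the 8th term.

ZUZUT

Stepping forward 3 times from ZUFZF: ZUFZF → ZUFZZ → ZUZUU, then the target.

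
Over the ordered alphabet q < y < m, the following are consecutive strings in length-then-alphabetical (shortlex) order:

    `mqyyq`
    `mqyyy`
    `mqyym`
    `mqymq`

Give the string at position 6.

mqymm

Stepping forward 2 times from mqymq: mqymq → mqymy, then the target.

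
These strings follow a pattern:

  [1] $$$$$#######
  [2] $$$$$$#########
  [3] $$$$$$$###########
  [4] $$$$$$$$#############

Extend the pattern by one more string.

Reading off run lengths: $ runs 5, 6, 7, 8; # runs 7, 9, 11, 13 — each is linear in n, where the shown terms are n = 3, 4, 5, 6.
At n = 7 the blocks have lengths 9, 15.

$$$$$$$$$###############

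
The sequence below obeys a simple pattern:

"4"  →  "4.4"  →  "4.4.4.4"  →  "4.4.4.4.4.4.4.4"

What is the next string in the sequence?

s(k+1) = s(k)·.·s(k) — each term doubles the last with '.' between the halves.
Doubling 4.4.4.4.4.4.4.4 with '.' between the halves:

4.4.4.4.4.4.4.4.4.4.4.4.4.4.4.4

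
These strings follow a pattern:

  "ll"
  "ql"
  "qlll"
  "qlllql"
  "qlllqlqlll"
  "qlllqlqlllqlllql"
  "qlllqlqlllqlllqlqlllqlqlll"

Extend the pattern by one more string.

qlllqlqlllqlllqlqlllqlqlllqlllqlqlllqlllql

This is a Fibonacci-style word recurrence s(k) = s(k−1)·s(k−2): e.g. ql·ll = qlll.
Continuing: qlllqlqlllqlllqlqlllqlqlll · qlllqlqlllqlllql gives term 8.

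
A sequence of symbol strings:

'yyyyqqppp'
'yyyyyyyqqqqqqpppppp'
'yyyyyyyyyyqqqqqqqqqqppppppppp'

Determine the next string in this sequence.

yyyyyyyyyyyyyqqqqqqqqqqqqqqpppppppppppp

Term n consists of 3n+1 y's, followed by 4n-2 q's, followed by 3n p's (n = 1, 2, …).
For the next term, n = 4, so the run lengths are 13, 14, 12.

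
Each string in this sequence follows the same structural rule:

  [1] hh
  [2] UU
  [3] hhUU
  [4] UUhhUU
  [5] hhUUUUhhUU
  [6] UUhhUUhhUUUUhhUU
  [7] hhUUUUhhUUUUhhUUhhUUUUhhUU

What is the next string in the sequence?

UUhhUUhhUUUUhhUUhhUUUUhhUUUUhhUUhhUUUUhhUU

Each term (from the third on) is the two preceding terms concatenated in order: term 3 = hh·UU = hhUU.
Continuing: UUhhUUhhUUUUhhUU · hhUUUUhhUUUUhhUUhhUUUUhhUU gives term 8.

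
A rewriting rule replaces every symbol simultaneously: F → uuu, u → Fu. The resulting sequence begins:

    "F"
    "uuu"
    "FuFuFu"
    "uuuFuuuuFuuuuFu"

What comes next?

φ(uuuFuuuuFuuuuFu) expands symbol-by-symbol to Fu Fu Fu uuu Fu Fu Fu Fu uuu Fu Fu Fu Fu uuu Fu; joining the 15 pieces gives the next term.

FuFuFuuuuFuFuFuFuuuuFuFuFuFuuuuFu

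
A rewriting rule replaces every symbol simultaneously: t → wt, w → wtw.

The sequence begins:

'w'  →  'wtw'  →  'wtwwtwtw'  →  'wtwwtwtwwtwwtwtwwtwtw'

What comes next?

wtwwtwtwwtwwtwtwwtwtwwtwwtwtwwtwwtwtwwtwtwwtwwtwtwwtwtw

Applying the rule to each of the 21 symbols of wtwwtwtwwtwwtwtwwtwtw gives the pieces wtw wt wtw wtw wt wtw wt wtw wtw wt wtw wtw wt wtw wt wtw wtw wt wtw wt wtw, which concatenate to the answer.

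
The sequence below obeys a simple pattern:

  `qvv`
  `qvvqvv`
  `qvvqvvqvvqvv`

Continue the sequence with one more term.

s(k+1) = s(k)·s(k) — each term doubles the last.
Doubling qvvqvvqvvqvv:

qvvqvvqvvqvvqvvqvvqvvqvv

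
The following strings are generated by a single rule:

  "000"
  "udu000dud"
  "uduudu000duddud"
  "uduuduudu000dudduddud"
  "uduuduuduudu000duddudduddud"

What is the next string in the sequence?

uduuduuduuduudu000dudduddudduddud

Every step adds udu to the front and dud to the end of the previous string.
One more step from uduuduuduudu000duddudduddud gives the answer.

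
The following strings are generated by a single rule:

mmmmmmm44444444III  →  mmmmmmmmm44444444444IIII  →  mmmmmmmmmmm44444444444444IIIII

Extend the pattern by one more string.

Term n consists of 2n+3 m's, followed by 3n+2 4's, followed by n+1 I's, where the shown terms are n = 2, 3, 4.
At n = 5 the blocks have lengths 13, 17, 6.

mmmmmmmmmmmmm44444444444444444IIIIII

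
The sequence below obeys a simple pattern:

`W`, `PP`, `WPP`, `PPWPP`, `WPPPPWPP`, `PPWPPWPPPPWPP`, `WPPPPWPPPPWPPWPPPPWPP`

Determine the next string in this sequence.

From term 3 onward, concatenate the second-to-last term with the last: W·PP = WPP, PP·WPP = PPWPP, …
Continuing: PPWPPWPPPPWPP · WPPPPWPPPPWPPWPPPPWPP gives term 8.

PPWPPWPPPPWPPWPPPPWPPPPWPPWPPPPWPP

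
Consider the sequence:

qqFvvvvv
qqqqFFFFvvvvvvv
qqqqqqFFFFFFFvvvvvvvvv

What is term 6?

The n-th term is 2n q's then 3n-2 F's then 2n+3 v's (n = 1, 2, …).
Setting n = 6 gives 12, 16, 15 characters in each block.

qqqqqqqqqqqqFFFFFFFFFFFFFFFFvvvvvvvvvvvvvvv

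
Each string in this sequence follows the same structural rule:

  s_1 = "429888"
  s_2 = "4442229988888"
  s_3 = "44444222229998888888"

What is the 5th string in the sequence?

Term n consists of 2n-1 4's, followed by 2n-1 2's, followed by n 9's, followed by 2n+1 8's (n = 1, 2, …).
At n = 5 the blocks have lengths 9, 9, 5, 11.

4444444442222222229999988888888888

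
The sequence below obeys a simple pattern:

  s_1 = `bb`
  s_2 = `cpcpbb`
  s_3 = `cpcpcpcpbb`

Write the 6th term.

Each term is the previous one with cpcp prepended.
From cpcpcpcpbb, 3 further steps: cpcpcpcpbb → cpcpcpcpcpcpbb → cpcpcpcpcpcpcpcpbb → (answer).

cpcpcpcpcpcpcpcpcpcpbb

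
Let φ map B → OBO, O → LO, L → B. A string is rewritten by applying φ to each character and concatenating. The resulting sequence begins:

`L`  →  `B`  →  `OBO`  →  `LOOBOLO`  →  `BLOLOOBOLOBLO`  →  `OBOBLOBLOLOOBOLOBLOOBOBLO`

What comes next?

φ(OBOBLOBLOLOOBOLOBLOOBOBLO) expands symbol-by-symbol to LO OBO LO OBO B LO OBO B LO B LO LO OBO LO B LO OBO B LO LO OBO LO OBO B LO; joining the 25 pieces gives the next term.

LOOBOLOOBOBLOOBOBLOBLOLOOBOLOBLOOBOBLOLOOBOLOOBOBLO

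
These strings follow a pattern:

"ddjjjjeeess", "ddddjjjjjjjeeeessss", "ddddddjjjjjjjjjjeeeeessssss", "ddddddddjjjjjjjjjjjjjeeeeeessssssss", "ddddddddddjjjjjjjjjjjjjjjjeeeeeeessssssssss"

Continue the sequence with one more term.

ddddddddddddjjjjjjjjjjjjjjjjjjjeeeeeeeessssssssssss

Each string has the form d^{2n} j^{3n+1} e^{n+2} s^{2n} (n = 1, 2, …).
For the next term, n = 6, so the run lengths are 12, 19, 8, 12.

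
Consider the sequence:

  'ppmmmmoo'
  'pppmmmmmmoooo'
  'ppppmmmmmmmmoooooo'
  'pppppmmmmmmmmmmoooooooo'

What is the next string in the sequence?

ppppppmmmmmmmmmmmmoooooooooo

The n-th term is n+1 p's then 2n+2 m's then 2n o's (n = 1, 2, …).
Setting n = 5 gives 6, 12, 10 characters in each block.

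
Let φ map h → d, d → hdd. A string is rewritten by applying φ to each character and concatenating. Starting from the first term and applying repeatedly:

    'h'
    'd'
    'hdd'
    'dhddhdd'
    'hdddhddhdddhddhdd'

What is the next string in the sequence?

Applying the rule to each of the 17 symbols of hdddhddhdddhddhdd gives the pieces d hdd hdd hdd d hdd hdd d hdd hdd hdd d hdd hdd d hdd hdd, which concatenate to the answer.

dhddhddhdddhddhdddhddhddhdddhddhdddhddhdd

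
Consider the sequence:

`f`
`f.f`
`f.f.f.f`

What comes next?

Each string is two copies of the previous one joined by '.'.
Doubling f.f.f.f with '.' between the halves:

f.f.f.f.f.f.f.f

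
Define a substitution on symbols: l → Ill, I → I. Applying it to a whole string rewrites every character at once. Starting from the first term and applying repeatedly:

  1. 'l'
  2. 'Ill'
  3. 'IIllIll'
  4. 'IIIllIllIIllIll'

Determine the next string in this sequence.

IIIIllIllIIllIllIIIllIllIIllIll

Replace each of the 15 characters of IIIllIllIIllIll in place — I I I Ill Ill I Ill Ill I I Ill Ill I Ill Ill — and concatenate.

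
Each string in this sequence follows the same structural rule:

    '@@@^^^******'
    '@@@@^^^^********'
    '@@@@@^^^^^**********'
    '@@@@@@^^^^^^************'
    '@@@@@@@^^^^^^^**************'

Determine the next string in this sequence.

@@@@@@@@^^^^^^^^****************

Reading off run lengths: @ runs 3, 4, 5, 6, 7; ^ runs 3, 4, 5, 6, 7; * runs 6, 8, 10, 12, 14 — each is linear in n, where the shown terms are n = 3, 4, 5, 6, 7.
Setting n = 8 gives 8, 8, 16 characters in each block.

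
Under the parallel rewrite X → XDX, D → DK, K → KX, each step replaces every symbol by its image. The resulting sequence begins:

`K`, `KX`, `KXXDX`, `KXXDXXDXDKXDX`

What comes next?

φ(KXXDXXDXDKXDX) expands symbol-by-symbol to KX XDX XDX DK XDX XDX DK XDX DK KX XDX DK XDX; joining the 13 pieces gives the next term.

KXXDXXDXDKXDXXDXDKXDXDKKXXDXDKXDX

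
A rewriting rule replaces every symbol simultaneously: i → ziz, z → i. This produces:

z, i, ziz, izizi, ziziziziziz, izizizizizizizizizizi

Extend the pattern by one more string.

Applying the rule to each of the 21 symbols of izizizizizizizizizizi gives the pieces ziz i ziz i ziz i ziz i ziz i ziz i ziz i ziz i ziz i ziz i ziz, which concatenate to the answer.

ziziziziziziziziziziziziziziziziziziziziziz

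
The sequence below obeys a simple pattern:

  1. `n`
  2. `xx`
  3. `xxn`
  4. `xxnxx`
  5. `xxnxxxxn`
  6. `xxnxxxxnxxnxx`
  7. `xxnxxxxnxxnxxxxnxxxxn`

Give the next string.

Each term (from the third on) is the previous term followed by the one before it: term 3 = xx·n = xxn.
The next term joins xxnxxxxnxxnxxxxnxxxxn and xxnxxxxnxxnxx.

xxnxxxxnxxnxxxxnxxxxnxxnxxxxnxxnxx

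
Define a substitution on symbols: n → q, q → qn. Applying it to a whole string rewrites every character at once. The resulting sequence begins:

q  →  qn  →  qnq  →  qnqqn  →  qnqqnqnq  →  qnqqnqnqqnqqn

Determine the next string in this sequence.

Applying the rule to each of the 13 symbols of qnqqnqnqqnqqn gives the pieces qn q qn qn q qn q qn qn q qn qn q, which concatenate to the answer.

qnqqnqnqqnqqnqnqqnqnq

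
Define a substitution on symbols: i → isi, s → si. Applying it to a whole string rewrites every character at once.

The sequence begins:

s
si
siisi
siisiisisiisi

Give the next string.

Rewriting the 13 symbols of siisiisisiisi one by one yields si isi isi si isi isi si isi si isi isi si isi; concatenated:

siisiisisiisiisisiisisiisiisisiisi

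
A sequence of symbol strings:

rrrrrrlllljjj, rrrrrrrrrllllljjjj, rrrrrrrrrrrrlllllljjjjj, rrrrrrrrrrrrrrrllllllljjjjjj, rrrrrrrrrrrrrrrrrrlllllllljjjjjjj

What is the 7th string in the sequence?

The n-th term is 3n r's then n+2 l's then n+1 j's, where the shown terms are n = 2, 3, 4, 5, 6.
At n = 8 the blocks have lengths 24, 10, 9.

rrrrrrrrrrrrrrrrrrrrrrrrlllllllllljjjjjjjjj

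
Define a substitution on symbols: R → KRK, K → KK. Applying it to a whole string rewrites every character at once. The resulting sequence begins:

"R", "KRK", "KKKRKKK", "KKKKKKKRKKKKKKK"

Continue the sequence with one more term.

KKKKKKKKKKKKKKKRKKKKKKKKKKKKKKK

Replace each of the 15 characters of KKKKKKKRKKKKKKK in place — KK KK KK KK KK KK KK KRK KK KK KK KK KK KK KK — and concatenate.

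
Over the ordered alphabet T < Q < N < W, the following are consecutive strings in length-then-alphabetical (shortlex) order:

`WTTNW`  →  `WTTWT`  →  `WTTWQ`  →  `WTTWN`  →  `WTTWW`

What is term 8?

Advancing 3 positions from WTTWW through WTTWW → WTQTT → WTQTQ reaches term 8.

WTQTN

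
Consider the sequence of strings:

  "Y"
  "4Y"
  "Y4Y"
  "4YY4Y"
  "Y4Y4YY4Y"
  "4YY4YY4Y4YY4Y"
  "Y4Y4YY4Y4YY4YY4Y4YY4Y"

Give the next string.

4YY4YY4Y4YY4YY4Y4YY4Y4YY4YY4Y4YY4Y

This is a Fibonacci-style word recurrence s(k) = s(k−2)·s(k−1): e.g. Y·4Y = Y4Y.
So term 8 is 4YY4YY4Y4YY4Y·Y4Y4YY4Y4YY4YY4Y4YY4Y.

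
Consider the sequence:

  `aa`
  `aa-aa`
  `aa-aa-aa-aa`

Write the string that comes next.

Each string is two copies of the previous one joined by '-'.
One more doubling of aa-aa-aa-aa gives the answer.

aa-aa-aa-aa-aa-aa-aa-aa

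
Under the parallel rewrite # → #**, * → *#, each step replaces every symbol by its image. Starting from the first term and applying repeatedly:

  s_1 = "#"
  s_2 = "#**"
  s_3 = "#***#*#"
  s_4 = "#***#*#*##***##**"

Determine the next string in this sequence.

Applying the rule to each of the 17 symbols of #***#*#*##***##** gives the pieces #** *# *# *# #** *# #** *# #** #** *# *# *# #** #** *# *#, which concatenate to the answer.

#***#*#*##***##***##**#***#*#*##**#***#*#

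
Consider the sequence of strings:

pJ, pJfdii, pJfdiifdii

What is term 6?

Every step adds fdii to the end: s(k+1) = s(k)·fdii.
From pJfdiifdii, 3 further steps: pJfdiifdii → pJfdiifdiifdii → pJfdiifdiifdiifdii → (answer).

pJfdiifdiifdiifdiifdii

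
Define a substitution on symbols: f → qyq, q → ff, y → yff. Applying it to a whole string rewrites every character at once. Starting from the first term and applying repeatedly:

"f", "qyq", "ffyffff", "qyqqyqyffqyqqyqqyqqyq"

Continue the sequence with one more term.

Replace each of the 21 characters of qyqqyqyffqyqqyqqyqqyq in place — ff yff ff ff yff ff yff qyq qyq ff yff ff ff yff ff ff yff ff ff yff ff — and concatenate.

ffyffffffyffffyffqyqqyqffyffffffyffffffyffffffyffff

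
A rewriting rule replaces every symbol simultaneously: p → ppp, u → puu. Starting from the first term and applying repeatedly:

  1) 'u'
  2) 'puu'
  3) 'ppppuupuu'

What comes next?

pppppppppppppuupuuppppuupuu

Expanding ppppuupuu: p→ppp, p→ppp, p→ppp, p→ppp, u→puu, u→puu, p→ppp, u→puu, u→puu. Concatenated: ppp ppp ppp ppp puu puu ppp puu puu.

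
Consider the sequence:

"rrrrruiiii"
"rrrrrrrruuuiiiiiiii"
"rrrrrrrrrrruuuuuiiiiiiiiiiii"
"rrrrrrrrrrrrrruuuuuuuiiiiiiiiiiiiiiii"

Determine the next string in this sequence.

Each string has the form r^{3n+2} u^{2n-1} i^{4n} (n = 1, 2, …).
Setting n = 5 gives 17, 9, 20 characters in each block.

rrrrrrrrrrrrrrrrruuuuuuuuuiiiiiiiiiiiiiiiiiiii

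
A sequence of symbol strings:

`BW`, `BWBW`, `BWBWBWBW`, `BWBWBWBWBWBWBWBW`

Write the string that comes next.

Each string is two copies of the previous one concatenated.
So the next term is two copies of BWBWBWBWBWBWBWBW.

BWBWBWBWBWBWBWBWBWBWBWBWBWBWBWBW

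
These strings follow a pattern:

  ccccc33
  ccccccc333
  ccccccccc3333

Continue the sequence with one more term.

Each string has the form c^{2n+1} 3^{n}, where the shown terms are n = 2, 3, 4.
For the next term, n = 5, so the run lengths are 11, 5.

ccccccccccc33333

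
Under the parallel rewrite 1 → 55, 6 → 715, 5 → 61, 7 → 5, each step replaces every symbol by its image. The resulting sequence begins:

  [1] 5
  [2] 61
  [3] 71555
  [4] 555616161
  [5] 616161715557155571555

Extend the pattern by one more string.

φ(616161715557155571555) expands symbol-by-symbol to 715 55 715 55 715 55 5 55 61 61 61 5 55 61 61 61 5 55 61 61 61; joining the 21 pieces gives the next term.

715557155571555555616161555616161555616161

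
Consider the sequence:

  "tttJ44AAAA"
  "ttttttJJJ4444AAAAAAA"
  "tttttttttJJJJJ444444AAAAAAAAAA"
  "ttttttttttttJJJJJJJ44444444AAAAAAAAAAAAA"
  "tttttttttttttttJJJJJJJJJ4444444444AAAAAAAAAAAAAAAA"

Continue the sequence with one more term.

The n-th term is 3n t's then 2n-1 J's then 2n 4's then 3n+1 A's (n = 1, 2, …).
At n = 6 the blocks have lengths 18, 11, 12, 19.

ttttttttttttttttttJJJJJJJJJJJ444444444444AAAAAAAAAAAAAAAAAAA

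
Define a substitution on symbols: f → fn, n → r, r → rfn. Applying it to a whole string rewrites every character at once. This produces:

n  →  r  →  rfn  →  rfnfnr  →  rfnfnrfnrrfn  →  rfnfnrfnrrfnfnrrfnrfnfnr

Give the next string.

Applying the rule to each of the 24 symbols of rfnfnrfnrrfnfnrrfnrfnfnr gives the pieces rfn fn r fn r rfn fn r rfn rfn fn r fn r rfn rfn fn r rfn fn r fn r rfn, which concatenate to the answer.

rfnfnrfnrrfnfnrrfnrfnfnrfnrrfnrfnfnrrfnfnrfnrrfn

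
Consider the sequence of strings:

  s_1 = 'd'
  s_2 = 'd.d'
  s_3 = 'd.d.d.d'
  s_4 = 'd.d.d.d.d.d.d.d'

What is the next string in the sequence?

Each string is two copies of the previous one joined by '.'.
Doubling d.d.d.d.d.d.d.d with '.' between the halves:

d.d.d.d.d.d.d.d.d.d.d.d.d.d.d.d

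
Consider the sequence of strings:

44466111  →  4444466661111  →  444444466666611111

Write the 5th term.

4444444444466666666661111111

Each string has the form 4^{2n+1} 6^{2n} 1^{n+2} (n = 1, 2, …).
Setting n = 5 gives 11, 10, 7 characters in each block.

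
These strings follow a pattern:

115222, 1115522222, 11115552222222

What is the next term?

111115555222222222

Each string has the form 1^{n+1} 5^{n} 2^{2n+1} (n = 1, 2, …).
For the next term, n = 4, so the run lengths are 5, 4, 9.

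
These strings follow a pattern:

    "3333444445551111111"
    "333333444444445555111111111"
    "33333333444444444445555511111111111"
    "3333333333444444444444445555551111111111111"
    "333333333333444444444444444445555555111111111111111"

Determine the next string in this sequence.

33333333333333444444444444444444445555555511111111111111111

Term n consists of 2n 3's, followed by 3n-1 4's, followed by n+1 5's, followed by 2n+3 1's, where the shown terms are n = 2, 3, 4, 5, 6.
For the next term, n = 7, so the run lengths are 14, 20, 8, 17.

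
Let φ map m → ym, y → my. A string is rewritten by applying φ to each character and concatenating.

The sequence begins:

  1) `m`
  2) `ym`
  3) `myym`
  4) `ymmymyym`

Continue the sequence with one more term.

myymymmyymmymyym

Expanding ymmymyym: y→my, m→ym, m→ym, y→my, m→ym, y→my, y→my, m→ym. Concatenated: my ym ym my ym my my ym.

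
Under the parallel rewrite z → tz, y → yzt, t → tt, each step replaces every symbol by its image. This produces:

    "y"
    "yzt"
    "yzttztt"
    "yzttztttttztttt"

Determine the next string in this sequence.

Applying the rule to each of the 15 symbols of yzttztttttztttt gives the pieces yzt tz tt tt tz tt tt tt tt tt tz tt tt tt tt, which concatenate to the answer.

yzttztttttztttttttttttztttttttt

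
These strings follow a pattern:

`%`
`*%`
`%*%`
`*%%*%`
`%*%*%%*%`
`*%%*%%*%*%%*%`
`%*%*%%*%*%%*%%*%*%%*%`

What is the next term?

From term 3 onward, concatenate the second-to-last term with the last: %·*% = %*%, *%·%*% = *%%*%, …
So term 8 is *%%*%%*%*%%*%·%*%*%%*%*%%*%%*%*%%*%.

*%%*%%*%*%%*%%*%*%%*%*%%*%%*%*%%*%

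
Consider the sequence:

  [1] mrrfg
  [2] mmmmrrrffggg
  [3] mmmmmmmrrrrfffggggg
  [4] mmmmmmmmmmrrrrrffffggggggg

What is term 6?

mmmmmmmmmmmmmmmmrrrrrrrffffffggggggggggg

The n-th term is 3n-2 m's then n+1 r's then n f's then 2n-1 g's (n = 1, 2, …).
At n = 6 the blocks have lengths 16, 7, 6, 11.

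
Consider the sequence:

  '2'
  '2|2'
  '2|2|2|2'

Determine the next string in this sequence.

Every step duplicates the string with '|' between the halves.
Doubling 2|2|2|2 with '|' between the halves:

2|2|2|2|2|2|2|2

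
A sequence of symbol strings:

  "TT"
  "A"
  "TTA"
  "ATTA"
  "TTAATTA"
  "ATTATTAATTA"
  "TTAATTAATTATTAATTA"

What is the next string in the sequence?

ATTATTAATTATTAATTAATTATTAATTA

From term 3 onward, concatenate the second-to-last term with the last: TT·A = TTA, A·TTA = ATTA, …
So term 8 is ATTATTAATTA·TTAATTAATTATTAATTA.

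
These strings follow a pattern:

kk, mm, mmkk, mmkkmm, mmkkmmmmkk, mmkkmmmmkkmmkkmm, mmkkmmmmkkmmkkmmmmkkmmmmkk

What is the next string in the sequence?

Each term (from the third on) is the previous term followed by the one before it: term 3 = mm·kk = mmkk.
The next term joins mmkkmmmmkkmmkkmmmmkkmmmmkk and mmkkmmmmkkmmkkmm.

mmkkmmmmkkmmkkmmmmkkmmmmkkmmkkmmmmkkmmkkmm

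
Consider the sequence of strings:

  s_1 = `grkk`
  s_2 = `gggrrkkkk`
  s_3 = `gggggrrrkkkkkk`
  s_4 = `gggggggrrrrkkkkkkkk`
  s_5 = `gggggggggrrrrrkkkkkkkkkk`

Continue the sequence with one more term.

Term n consists of 2n-1 g's, followed by n r's, followed by 2n k's (n = 1, 2, …).
At n = 6 the blocks have lengths 11, 6, 12.

gggggggggggrrrrrrkkkkkkkkkkkk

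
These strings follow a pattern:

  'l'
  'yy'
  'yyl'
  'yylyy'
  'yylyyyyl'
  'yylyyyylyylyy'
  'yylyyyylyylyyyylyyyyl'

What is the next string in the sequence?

Each term (from the third on) is the previous term followed by the one before it: term 3 = yy·l = yyl.
The next term joins yylyyyylyylyyyylyyyyl and yylyyyylyylyy.

yylyyyylyylyyyylyyyylyylyyyylyylyy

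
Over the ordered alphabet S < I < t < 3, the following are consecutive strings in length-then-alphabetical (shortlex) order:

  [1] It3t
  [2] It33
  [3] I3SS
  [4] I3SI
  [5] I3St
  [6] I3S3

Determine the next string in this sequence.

Find the rightmost character of I3S3 below 3, bump it to the next letter, and reset everything to its right to S.

I3IS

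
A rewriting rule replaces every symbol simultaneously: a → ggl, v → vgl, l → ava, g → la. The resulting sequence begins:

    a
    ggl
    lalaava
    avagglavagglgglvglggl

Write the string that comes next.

gglvglggllalaavagglvglggllalaavalalaavavgllaavalalaava

φ(avagglavagglgglvglggl) expands symbol-by-symbol to ggl vgl ggl la la ava ggl vgl ggl la la ava la la ava vgl la ava la la ava; joining the 21 pieces gives the next term.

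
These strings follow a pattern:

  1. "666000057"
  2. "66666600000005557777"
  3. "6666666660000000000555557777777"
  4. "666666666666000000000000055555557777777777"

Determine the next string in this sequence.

66666666666666600000000000000005555555557777777777777

Term n consists of 3n 6's, followed by 3n+1 0's, followed by 2n-1 5's, followed by 3n-2 7's (n = 1, 2, …).
At n = 5 the blocks have lengths 15, 16, 9, 13.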